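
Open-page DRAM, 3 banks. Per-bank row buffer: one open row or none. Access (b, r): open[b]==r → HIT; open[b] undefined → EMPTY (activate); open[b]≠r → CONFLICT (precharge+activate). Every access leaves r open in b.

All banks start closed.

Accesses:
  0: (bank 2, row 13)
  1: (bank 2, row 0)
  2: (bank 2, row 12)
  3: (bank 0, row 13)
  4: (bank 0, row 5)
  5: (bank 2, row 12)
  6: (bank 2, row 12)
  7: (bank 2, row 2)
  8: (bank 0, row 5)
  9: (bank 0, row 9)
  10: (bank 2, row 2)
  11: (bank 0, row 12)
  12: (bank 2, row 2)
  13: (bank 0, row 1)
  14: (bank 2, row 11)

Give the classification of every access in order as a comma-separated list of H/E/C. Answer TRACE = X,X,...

TRACE = E,C,C,E,C,H,H,C,H,C,H,C,H,C,C

  [0] b2 r13: no row ⇒ E
  [1] b2 r0: had r13 ⇒ C
  [2] b2 r12: had r0 ⇒ C
  [3] b0 r13: no row ⇒ E
  [4] b0 r5: had r13 ⇒ C
  [5] b2 r12: had r12 ⇒ H
  [6] b2 r12: had r12 ⇒ H
  [7] b2 r2: had r12 ⇒ C
  [8] b0 r5: had r5 ⇒ H
  [9] b0 r9: had r5 ⇒ C
  [10] b2 r2: had r2 ⇒ H
  [11] b0 r12: had r9 ⇒ C
  [12] b2 r2: had r2 ⇒ H
  [13] b0 r1: had r12 ⇒ C
  [14] b2 r11: had r2 ⇒ C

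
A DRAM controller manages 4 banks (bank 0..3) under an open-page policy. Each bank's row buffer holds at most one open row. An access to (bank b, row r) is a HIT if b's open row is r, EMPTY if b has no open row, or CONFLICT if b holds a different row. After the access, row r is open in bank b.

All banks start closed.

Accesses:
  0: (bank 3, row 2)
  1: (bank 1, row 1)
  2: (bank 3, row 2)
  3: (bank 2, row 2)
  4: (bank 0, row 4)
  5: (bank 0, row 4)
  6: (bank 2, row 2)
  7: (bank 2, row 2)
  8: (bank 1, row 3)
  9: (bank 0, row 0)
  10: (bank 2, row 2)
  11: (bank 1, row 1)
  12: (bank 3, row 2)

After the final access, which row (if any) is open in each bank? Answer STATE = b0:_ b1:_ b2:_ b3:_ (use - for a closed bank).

0: bank 3 row 2 — prev None → EMPTY
1: bank 1 row 1 — prev None → EMPTY
2: bank 3 row 2 — prev 2 → HIT
3: bank 2 row 2 — prev None → EMPTY
4: bank 0 row 4 — prev None → EMPTY
5: bank 0 row 4 — prev 4 → HIT
6: bank 2 row 2 — prev 2 → HIT
7: bank 2 row 2 — prev 2 → HIT
8: bank 1 row 3 — prev 1 → CONFLICT
9: bank 0 row 0 — prev 4 → CONFLICT
10: bank 2 row 2 — prev 2 → HIT
11: bank 1 row 1 — prev 3 → CONFLICT
12: bank 3 row 2 — prev 2 → HIT

STATE = b0:0 b1:1 b2:2 b3:2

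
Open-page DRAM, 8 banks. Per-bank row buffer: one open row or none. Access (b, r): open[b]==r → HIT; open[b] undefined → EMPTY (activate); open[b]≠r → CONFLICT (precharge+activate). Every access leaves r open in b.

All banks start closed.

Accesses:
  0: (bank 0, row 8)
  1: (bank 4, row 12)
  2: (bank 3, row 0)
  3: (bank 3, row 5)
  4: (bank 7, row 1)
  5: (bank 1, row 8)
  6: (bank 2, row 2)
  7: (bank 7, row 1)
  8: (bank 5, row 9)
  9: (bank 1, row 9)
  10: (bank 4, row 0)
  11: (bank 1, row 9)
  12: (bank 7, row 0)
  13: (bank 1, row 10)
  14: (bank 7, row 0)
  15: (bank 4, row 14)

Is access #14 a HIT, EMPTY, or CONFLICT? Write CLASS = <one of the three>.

CLASS = HIT

0: bank 0 row 8 — prev None → EMPTY
1: bank 4 row 12 — prev None → EMPTY
2: bank 3 row 0 — prev None → EMPTY
3: bank 3 row 5 — prev 0 → CONFLICT
4: bank 7 row 1 — prev None → EMPTY
5: bank 1 row 8 — prev None → EMPTY
6: bank 2 row 2 — prev None → EMPTY
7: bank 7 row 1 — prev 1 → HIT
8: bank 5 row 9 — prev None → EMPTY
9: bank 1 row 9 — prev 8 → CONFLICT
10: bank 4 row 0 — prev 12 → CONFLICT
11: bank 1 row 9 — prev 9 → HIT
12: bank 7 row 0 — prev 1 → CONFLICT
13: bank 1 row 10 — prev 9 → CONFLICT
14: bank 7 row 0 — prev 0 → HIT
15: bank 4 row 14 — prev 0 → CONFLICT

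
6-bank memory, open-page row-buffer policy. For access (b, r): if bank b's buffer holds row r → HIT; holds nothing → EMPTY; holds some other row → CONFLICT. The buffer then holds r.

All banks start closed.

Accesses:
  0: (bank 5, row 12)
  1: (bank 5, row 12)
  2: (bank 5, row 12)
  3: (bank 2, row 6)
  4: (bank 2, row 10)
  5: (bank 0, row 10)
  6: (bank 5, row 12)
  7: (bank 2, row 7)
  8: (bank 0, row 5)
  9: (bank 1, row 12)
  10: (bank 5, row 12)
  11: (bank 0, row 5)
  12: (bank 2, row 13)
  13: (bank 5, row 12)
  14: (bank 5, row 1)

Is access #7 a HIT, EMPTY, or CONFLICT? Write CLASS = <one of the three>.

CLASS = CONFLICT

#0 (5,12) E
#1 (5,12) H  (was 12)
#2 (5,12) H  (was 12)
#3 (2,6) E
#4 (2,10) C  (was 6)
#5 (0,10) E
#6 (5,12) H  (was 12)
#7 (2,7) C  (was 10)
#8 (0,5) C  (was 10)
#9 (1,12) E
#10 (5,12) H  (was 12)
#11 (0,5) H  (was 5)
#12 (2,13) C  (was 7)
#13 (5,12) H  (was 12)
#14 (5,1) C  (was 12)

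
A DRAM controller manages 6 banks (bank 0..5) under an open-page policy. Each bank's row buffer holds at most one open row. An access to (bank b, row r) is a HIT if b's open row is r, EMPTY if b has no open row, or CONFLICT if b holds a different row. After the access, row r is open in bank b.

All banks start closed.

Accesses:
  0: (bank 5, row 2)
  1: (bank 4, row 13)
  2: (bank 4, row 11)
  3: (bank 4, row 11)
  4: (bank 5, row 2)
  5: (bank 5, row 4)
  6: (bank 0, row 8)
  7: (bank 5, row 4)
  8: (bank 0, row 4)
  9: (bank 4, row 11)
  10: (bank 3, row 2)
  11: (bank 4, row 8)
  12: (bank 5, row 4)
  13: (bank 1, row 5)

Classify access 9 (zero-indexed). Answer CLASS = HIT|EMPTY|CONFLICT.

CLASS = HIT

  [0] b5 r2: no row ⇒ E
  [1] b4 r13: no row ⇒ E
  [2] b4 r11: had r13 ⇒ C
  [3] b4 r11: had r11 ⇒ H
  [4] b5 r2: had r2 ⇒ H
  [5] b5 r4: had r2 ⇒ C
  [6] b0 r8: no row ⇒ E
  [7] b5 r4: had r4 ⇒ H
  [8] b0 r4: had r8 ⇒ C
  [9] b4 r11: had r11 ⇒ H
  [10] b3 r2: no row ⇒ E
  [11] b4 r8: had r11 ⇒ C
  [12] b5 r4: had r4 ⇒ H
  [13] b1 r5: no row ⇒ E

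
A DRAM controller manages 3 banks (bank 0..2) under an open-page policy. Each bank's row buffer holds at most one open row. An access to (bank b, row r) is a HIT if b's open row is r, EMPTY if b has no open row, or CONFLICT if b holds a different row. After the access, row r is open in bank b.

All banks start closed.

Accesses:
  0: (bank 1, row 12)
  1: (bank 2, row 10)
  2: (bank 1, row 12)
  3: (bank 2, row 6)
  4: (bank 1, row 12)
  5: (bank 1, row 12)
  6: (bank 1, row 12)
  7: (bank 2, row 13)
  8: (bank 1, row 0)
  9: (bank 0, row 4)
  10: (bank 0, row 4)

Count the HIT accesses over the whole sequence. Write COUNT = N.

COUNT = 5

step 0: bank1 None->12 [EMPTY]
step 1: bank2 None->10 [EMPTY]
step 2: bank1 12->12 [HIT]
step 3: bank2 10->6 [CONFLICT]
step 4: bank1 12->12 [HIT]
step 5: bank1 12->12 [HIT]
step 6: bank1 12->12 [HIT]
step 7: bank2 6->13 [CONFLICT]
step 8: bank1 12->0 [CONFLICT]
step 9: bank0 None->4 [EMPTY]
step 10: bank0 4->4 [HIT]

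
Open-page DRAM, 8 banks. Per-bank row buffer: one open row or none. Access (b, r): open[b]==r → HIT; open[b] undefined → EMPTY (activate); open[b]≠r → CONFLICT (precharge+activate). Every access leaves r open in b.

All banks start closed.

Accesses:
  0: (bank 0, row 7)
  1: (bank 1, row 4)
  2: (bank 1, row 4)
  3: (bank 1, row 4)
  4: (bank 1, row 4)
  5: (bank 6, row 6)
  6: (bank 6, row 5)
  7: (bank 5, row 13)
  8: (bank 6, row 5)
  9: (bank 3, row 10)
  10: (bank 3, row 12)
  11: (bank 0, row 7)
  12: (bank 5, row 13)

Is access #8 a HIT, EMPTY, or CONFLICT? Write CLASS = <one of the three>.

0: bank 0 row 7 — prev None → EMPTY
1: bank 1 row 4 — prev None → EMPTY
2: bank 1 row 4 — prev 4 → HIT
3: bank 1 row 4 — prev 4 → HIT
4: bank 1 row 4 — prev 4 → HIT
5: bank 6 row 6 — prev None → EMPTY
6: bank 6 row 5 — prev 6 → CONFLICT
7: bank 5 row 13 — prev None → EMPTY
8: bank 6 row 5 — prev 5 → HIT
9: bank 3 row 10 — prev None → EMPTY
10: bank 3 row 12 — prev 10 → CONFLICT
11: bank 0 row 7 — prev 7 → HIT
12: bank 5 row 13 — prev 13 → HIT

CLASS = HIT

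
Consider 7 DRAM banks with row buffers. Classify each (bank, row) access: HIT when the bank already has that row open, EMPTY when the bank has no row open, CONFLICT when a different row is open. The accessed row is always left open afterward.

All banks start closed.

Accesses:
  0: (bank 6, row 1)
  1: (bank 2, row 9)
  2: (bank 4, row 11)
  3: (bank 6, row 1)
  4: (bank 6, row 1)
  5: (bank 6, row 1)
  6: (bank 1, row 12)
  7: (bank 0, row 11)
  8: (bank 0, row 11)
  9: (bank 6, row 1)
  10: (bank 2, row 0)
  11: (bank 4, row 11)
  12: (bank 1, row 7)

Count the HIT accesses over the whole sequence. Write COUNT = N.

COUNT = 6

#0 (6,1) E
#1 (2,9) E
#2 (4,11) E
#3 (6,1) H  (was 1)
#4 (6,1) H  (was 1)
#5 (6,1) H  (was 1)
#6 (1,12) E
#7 (0,11) E
#8 (0,11) H  (was 11)
#9 (6,1) H  (was 1)
#10 (2,0) C  (was 9)
#11 (4,11) H  (was 11)
#12 (1,7) C  (was 12)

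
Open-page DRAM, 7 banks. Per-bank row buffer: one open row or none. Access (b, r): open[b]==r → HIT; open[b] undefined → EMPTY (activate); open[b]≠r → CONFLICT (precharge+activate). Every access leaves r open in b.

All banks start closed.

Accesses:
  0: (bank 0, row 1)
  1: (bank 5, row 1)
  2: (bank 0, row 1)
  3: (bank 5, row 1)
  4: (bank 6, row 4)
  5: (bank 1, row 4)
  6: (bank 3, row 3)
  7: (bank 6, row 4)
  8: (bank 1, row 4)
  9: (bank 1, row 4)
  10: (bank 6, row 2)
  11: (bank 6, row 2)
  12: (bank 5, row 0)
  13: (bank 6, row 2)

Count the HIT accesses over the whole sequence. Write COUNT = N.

  [0] b0 r1: no row ⇒ E
  [1] b5 r1: no row ⇒ E
  [2] b0 r1: had r1 ⇒ H
  [3] b5 r1: had r1 ⇒ H
  [4] b6 r4: no row ⇒ E
  [5] b1 r4: no row ⇒ E
  [6] b3 r3: no row ⇒ E
  [7] b6 r4: had r4 ⇒ H
  [8] b1 r4: had r4 ⇒ H
  [9] b1 r4: had r4 ⇒ H
  [10] b6 r2: had r4 ⇒ C
  [11] b6 r2: had r2 ⇒ H
  [12] b5 r0: had r1 ⇒ C
  [13] b6 r2: had r2 ⇒ H

COUNT = 7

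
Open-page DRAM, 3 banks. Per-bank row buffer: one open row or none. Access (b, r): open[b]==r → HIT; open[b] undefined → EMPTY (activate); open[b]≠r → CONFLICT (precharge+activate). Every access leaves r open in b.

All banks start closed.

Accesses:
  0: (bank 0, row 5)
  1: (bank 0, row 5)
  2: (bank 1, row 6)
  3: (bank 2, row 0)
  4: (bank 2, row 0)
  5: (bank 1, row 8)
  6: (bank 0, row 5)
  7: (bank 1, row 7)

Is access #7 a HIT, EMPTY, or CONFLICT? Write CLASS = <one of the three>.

step 0: bank0 None->5 [EMPTY]
step 1: bank0 5->5 [HIT]
step 2: bank1 None->6 [EMPTY]
step 3: bank2 None->0 [EMPTY]
step 4: bank2 0->0 [HIT]
step 5: bank1 6->8 [CONFLICT]
step 6: bank0 5->5 [HIT]
step 7: bank1 8->7 [CONFLICT]

CLASS = CONFLICT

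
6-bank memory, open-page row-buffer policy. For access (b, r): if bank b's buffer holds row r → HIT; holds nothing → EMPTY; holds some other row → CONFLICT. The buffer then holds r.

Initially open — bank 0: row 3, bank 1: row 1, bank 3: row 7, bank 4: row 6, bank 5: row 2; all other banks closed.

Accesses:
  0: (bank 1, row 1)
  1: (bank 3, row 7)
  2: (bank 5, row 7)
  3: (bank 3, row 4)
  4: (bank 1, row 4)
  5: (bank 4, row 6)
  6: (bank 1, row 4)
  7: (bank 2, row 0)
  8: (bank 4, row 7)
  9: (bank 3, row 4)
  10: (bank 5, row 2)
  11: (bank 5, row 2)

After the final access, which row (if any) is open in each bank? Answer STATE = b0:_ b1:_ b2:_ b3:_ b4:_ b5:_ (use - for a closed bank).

step 0: bank1 1->1 [HIT]
step 1: bank3 7->7 [HIT]
step 2: bank5 2->7 [CONFLICT]
step 3: bank3 7->4 [CONFLICT]
step 4: bank1 1->4 [CONFLICT]
step 5: bank4 6->6 [HIT]
step 6: bank1 4->4 [HIT]
step 7: bank2 None->0 [EMPTY]
step 8: bank4 6->7 [CONFLICT]
step 9: bank3 4->4 [HIT]
step 10: bank5 7->2 [CONFLICT]
step 11: bank5 2->2 [HIT]

STATE = b0:3 b1:4 b2:0 b3:4 b4:7 b5:2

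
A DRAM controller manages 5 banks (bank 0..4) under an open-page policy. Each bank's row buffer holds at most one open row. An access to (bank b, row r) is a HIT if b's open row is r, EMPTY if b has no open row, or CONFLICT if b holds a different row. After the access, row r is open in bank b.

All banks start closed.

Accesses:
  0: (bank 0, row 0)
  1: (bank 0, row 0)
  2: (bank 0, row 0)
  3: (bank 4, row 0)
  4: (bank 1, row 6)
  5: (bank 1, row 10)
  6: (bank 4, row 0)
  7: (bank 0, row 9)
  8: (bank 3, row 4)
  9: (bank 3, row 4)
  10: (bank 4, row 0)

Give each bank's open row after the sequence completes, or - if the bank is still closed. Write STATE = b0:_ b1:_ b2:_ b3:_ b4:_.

step 0: bank0 None->0 [EMPTY]
step 1: bank0 0->0 [HIT]
step 2: bank0 0->0 [HIT]
step 3: bank4 None->0 [EMPTY]
step 4: bank1 None->6 [EMPTY]
step 5: bank1 6->10 [CONFLICT]
step 6: bank4 0->0 [HIT]
step 7: bank0 0->9 [CONFLICT]
step 8: bank3 None->4 [EMPTY]
step 9: bank3 4->4 [HIT]
step 10: bank4 0->0 [HIT]

STATE = b0:9 b1:10 b2:- b3:4 b4:0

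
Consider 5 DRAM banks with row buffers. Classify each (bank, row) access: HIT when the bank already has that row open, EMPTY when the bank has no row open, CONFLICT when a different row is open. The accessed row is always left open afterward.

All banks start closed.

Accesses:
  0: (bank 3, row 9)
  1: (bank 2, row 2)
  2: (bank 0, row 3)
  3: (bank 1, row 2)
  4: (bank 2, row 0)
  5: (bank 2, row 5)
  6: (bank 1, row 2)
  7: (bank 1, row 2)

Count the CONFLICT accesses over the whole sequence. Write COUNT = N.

0: bank 3 row 9 — prev None → EMPTY
1: bank 2 row 2 — prev None → EMPTY
2: bank 0 row 3 — prev None → EMPTY
3: bank 1 row 2 — prev None → EMPTY
4: bank 2 row 0 — prev 2 → CONFLICT
5: bank 2 row 5 — prev 0 → CONFLICT
6: bank 1 row 2 — prev 2 → HIT
7: bank 1 row 2 — prev 2 → HIT

COUNT = 2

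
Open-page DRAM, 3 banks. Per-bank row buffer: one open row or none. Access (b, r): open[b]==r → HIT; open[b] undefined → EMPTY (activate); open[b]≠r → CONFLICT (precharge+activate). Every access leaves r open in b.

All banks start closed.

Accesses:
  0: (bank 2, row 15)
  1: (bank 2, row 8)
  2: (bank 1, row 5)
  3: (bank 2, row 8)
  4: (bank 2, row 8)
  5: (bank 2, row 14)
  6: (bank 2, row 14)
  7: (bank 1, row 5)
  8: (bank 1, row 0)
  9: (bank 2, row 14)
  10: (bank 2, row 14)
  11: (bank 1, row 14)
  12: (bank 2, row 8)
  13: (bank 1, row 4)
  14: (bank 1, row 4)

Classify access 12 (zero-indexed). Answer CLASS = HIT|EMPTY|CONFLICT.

CLASS = CONFLICT

step 0: bank2 None->15 [EMPTY]
step 1: bank2 15->8 [CONFLICT]
step 2: bank1 None->5 [EMPTY]
step 3: bank2 8->8 [HIT]
step 4: bank2 8->8 [HIT]
step 5: bank2 8->14 [CONFLICT]
step 6: bank2 14->14 [HIT]
step 7: bank1 5->5 [HIT]
step 8: bank1 5->0 [CONFLICT]
step 9: bank2 14->14 [HIT]
step 10: bank2 14->14 [HIT]
step 11: bank1 0->14 [CONFLICT]
step 12: bank2 14->8 [CONFLICT]
step 13: bank1 14->4 [CONFLICT]
step 14: bank1 4->4 [HIT]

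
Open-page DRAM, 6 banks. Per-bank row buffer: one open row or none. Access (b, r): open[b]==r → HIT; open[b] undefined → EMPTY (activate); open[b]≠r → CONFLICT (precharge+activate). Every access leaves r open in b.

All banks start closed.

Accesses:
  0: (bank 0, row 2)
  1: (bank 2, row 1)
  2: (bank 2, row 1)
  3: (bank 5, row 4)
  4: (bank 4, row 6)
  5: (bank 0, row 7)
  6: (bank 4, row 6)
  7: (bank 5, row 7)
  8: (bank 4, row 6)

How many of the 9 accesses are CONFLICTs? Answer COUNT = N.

COUNT = 2

0: bank 0 row 2 — prev None → EMPTY
1: bank 2 row 1 — prev None → EMPTY
2: bank 2 row 1 — prev 1 → HIT
3: bank 5 row 4 — prev None → EMPTY
4: bank 4 row 6 — prev None → EMPTY
5: bank 0 row 7 — prev 2 → CONFLICT
6: bank 4 row 6 — prev 6 → HIT
7: bank 5 row 7 — prev 4 → CONFLICT
8: bank 4 row 6 — prev 6 → HIT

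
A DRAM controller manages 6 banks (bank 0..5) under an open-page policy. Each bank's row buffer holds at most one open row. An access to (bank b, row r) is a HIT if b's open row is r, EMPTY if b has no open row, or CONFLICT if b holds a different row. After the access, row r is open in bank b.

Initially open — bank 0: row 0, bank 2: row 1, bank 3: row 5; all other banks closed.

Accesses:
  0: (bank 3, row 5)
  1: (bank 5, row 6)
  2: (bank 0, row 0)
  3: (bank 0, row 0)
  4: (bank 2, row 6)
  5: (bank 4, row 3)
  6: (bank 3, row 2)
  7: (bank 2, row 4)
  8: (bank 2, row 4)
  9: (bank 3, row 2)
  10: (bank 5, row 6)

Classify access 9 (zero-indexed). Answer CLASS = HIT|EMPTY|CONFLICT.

0: bank 3 row 5 — prev 5 → HIT
1: bank 5 row 6 — prev None → EMPTY
2: bank 0 row 0 — prev 0 → HIT
3: bank 0 row 0 — prev 0 → HIT
4: bank 2 row 6 — prev 1 → CONFLICT
5: bank 4 row 3 — prev None → EMPTY
6: bank 3 row 2 — prev 5 → CONFLICT
7: bank 2 row 4 — prev 6 → CONFLICT
8: bank 2 row 4 — prev 4 → HIT
9: bank 3 row 2 — prev 2 → HIT
10: bank 5 row 6 — prev 6 → HIT

CLASS = HIT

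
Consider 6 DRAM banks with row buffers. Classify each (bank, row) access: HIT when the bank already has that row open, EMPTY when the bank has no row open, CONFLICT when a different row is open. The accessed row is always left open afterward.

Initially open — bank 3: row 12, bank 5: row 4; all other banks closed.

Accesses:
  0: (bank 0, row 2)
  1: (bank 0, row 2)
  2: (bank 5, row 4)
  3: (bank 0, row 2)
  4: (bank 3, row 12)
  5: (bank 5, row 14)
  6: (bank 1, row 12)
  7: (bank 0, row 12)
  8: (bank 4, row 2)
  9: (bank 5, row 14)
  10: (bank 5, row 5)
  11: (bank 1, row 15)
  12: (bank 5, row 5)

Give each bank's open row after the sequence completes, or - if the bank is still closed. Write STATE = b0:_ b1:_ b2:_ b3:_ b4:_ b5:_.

0: bank 0 row 2 — prev None → EMPTY
1: bank 0 row 2 — prev 2 → HIT
2: bank 5 row 4 — prev 4 → HIT
3: bank 0 row 2 — prev 2 → HIT
4: bank 3 row 12 — prev 12 → HIT
5: bank 5 row 14 — prev 4 → CONFLICT
6: bank 1 row 12 — prev None → EMPTY
7: bank 0 row 12 — prev 2 → CONFLICT
8: bank 4 row 2 — prev None → EMPTY
9: bank 5 row 14 — prev 14 → HIT
10: bank 5 row 5 — prev 14 → CONFLICT
11: bank 1 row 15 — prev 12 → CONFLICT
12: bank 5 row 5 — prev 5 → HIT

STATE = b0:12 b1:15 b2:- b3:12 b4:2 b5:5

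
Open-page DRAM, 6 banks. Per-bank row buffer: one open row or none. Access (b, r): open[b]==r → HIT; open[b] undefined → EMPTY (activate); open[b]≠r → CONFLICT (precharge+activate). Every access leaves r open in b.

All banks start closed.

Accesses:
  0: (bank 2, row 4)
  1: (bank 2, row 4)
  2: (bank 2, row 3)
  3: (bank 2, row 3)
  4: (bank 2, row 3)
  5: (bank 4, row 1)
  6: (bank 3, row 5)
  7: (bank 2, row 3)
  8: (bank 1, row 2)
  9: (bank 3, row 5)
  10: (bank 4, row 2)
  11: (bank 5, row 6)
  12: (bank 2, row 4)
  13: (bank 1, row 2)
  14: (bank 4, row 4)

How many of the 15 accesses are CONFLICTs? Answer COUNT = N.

COUNT = 4

  [0] b2 r4: no row ⇒ E
  [1] b2 r4: had r4 ⇒ H
  [2] b2 r3: had r4 ⇒ C
  [3] b2 r3: had r3 ⇒ H
  [4] b2 r3: had r3 ⇒ H
  [5] b4 r1: no row ⇒ E
  [6] b3 r5: no row ⇒ E
  [7] b2 r3: had r3 ⇒ H
  [8] b1 r2: no row ⇒ E
  [9] b3 r5: had r5 ⇒ H
  [10] b4 r2: had r1 ⇒ C
  [11] b5 r6: no row ⇒ E
  [12] b2 r4: had r3 ⇒ C
  [13] b1 r2: had r2 ⇒ H
  [14] b4 r4: had r2 ⇒ C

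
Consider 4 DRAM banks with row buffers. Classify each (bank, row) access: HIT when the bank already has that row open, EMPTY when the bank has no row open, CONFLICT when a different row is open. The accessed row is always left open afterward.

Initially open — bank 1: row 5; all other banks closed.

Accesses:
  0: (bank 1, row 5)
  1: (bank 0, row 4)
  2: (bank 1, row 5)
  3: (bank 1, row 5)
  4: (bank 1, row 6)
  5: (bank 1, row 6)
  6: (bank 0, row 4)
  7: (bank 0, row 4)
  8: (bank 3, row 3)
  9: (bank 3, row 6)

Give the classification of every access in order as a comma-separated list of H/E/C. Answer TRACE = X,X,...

TRACE = H,E,H,H,C,H,H,H,E,C

#0 (1,5) H  (was 5)
#1 (0,4) E
#2 (1,5) H  (was 5)
#3 (1,5) H  (was 5)
#4 (1,6) C  (was 5)
#5 (1,6) H  (was 6)
#6 (0,4) H  (was 4)
#7 (0,4) H  (was 4)
#8 (3,3) E
#9 (3,6) C  (was 3)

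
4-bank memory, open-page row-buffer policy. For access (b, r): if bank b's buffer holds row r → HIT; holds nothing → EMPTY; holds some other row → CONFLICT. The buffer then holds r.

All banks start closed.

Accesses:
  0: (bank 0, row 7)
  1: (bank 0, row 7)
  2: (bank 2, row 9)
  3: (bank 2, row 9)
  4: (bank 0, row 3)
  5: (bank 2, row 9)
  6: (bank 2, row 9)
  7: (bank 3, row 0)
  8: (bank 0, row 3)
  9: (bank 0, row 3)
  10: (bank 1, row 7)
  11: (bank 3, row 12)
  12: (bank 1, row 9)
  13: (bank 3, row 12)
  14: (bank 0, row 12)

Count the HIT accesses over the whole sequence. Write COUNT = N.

COUNT = 7

0: bank 0 row 7 — prev None → EMPTY
1: bank 0 row 7 — prev 7 → HIT
2: bank 2 row 9 — prev None → EMPTY
3: bank 2 row 9 — prev 9 → HIT
4: bank 0 row 3 — prev 7 → CONFLICT
5: bank 2 row 9 — prev 9 → HIT
6: bank 2 row 9 — prev 9 → HIT
7: bank 3 row 0 — prev None → EMPTY
8: bank 0 row 3 — prev 3 → HIT
9: bank 0 row 3 — prev 3 → HIT
10: bank 1 row 7 — prev None → EMPTY
11: bank 3 row 12 — prev 0 → CONFLICT
12: bank 1 row 9 — prev 7 → CONFLICT
13: bank 3 row 12 — prev 12 → HIT
14: bank 0 row 12 — prev 3 → CONFLICT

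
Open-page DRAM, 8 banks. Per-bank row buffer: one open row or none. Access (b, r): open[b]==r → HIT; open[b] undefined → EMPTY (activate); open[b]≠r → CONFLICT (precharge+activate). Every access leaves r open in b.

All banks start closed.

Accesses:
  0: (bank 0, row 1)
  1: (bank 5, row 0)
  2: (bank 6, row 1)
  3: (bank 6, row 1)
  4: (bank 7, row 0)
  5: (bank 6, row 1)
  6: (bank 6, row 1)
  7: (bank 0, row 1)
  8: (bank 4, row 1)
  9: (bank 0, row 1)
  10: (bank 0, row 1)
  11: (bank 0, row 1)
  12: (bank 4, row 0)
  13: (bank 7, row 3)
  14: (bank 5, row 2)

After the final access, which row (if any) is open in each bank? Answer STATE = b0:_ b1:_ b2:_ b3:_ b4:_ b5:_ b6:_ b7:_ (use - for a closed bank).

STATE = b0:1 b1:- b2:- b3:- b4:0 b5:2 b6:1 b7:3

#0 (0,1) E
#1 (5,0) E
#2 (6,1) E
#3 (6,1) H  (was 1)
#4 (7,0) E
#5 (6,1) H  (was 1)
#6 (6,1) H  (was 1)
#7 (0,1) H  (was 1)
#8 (4,1) E
#9 (0,1) H  (was 1)
#10 (0,1) H  (was 1)
#11 (0,1) H  (was 1)
#12 (4,0) C  (was 1)
#13 (7,3) C  (was 0)
#14 (5,2) C  (was 0)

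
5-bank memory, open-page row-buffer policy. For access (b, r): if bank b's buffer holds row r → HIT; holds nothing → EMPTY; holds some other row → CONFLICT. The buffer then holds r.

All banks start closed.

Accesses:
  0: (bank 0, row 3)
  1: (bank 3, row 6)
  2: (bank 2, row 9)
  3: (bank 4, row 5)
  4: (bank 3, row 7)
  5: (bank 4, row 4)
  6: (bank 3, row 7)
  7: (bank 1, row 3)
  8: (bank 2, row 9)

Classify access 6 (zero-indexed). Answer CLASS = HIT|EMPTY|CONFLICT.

0: bank 0 row 3 — prev None → EMPTY
1: bank 3 row 6 — prev None → EMPTY
2: bank 2 row 9 — prev None → EMPTY
3: bank 4 row 5 — prev None → EMPTY
4: bank 3 row 7 — prev 6 → CONFLICT
5: bank 4 row 4 — prev 5 → CONFLICT
6: bank 3 row 7 — prev 7 → HIT
7: bank 1 row 3 — prev None → EMPTY
8: bank 2 row 9 — prev 9 → HIT

CLASS = HIT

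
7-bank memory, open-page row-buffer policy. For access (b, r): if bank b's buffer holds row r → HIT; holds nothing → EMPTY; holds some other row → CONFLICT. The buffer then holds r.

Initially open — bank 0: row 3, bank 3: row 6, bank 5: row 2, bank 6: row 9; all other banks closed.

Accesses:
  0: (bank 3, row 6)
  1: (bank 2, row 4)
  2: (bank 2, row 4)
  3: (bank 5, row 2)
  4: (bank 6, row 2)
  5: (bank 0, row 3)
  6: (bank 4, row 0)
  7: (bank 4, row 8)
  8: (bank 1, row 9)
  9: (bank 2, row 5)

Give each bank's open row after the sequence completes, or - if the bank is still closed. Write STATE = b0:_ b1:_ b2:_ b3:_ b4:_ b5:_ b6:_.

STATE = b0:3 b1:9 b2:5 b3:6 b4:8 b5:2 b6:2

step 0: bank3 6->6 [HIT]
step 1: bank2 None->4 [EMPTY]
step 2: bank2 4->4 [HIT]
step 3: bank5 2->2 [HIT]
step 4: bank6 9->2 [CONFLICT]
step 5: bank0 3->3 [HIT]
step 6: bank4 None->0 [EMPTY]
step 7: bank4 0->8 [CONFLICT]
step 8: bank1 None->9 [EMPTY]
step 9: bank2 4->5 [CONFLICT]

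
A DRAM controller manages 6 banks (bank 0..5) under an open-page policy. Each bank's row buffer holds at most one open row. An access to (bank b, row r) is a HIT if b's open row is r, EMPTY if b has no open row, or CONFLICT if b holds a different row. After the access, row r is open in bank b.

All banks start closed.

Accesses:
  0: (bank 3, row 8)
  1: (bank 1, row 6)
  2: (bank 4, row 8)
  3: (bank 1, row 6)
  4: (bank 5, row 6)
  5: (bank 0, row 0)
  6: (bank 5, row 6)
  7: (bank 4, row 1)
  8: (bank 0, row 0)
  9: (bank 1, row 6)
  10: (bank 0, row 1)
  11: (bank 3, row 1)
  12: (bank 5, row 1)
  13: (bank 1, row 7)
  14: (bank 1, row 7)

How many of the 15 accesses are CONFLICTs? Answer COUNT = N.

0: bank 3 row 8 — prev None → EMPTY
1: bank 1 row 6 — prev None → EMPTY
2: bank 4 row 8 — prev None → EMPTY
3: bank 1 row 6 — prev 6 → HIT
4: bank 5 row 6 — prev None → EMPTY
5: bank 0 row 0 — prev None → EMPTY
6: bank 5 row 6 — prev 6 → HIT
7: bank 4 row 1 — prev 8 → CONFLICT
8: bank 0 row 0 — prev 0 → HIT
9: bank 1 row 6 — prev 6 → HIT
10: bank 0 row 1 — prev 0 → CONFLICT
11: bank 3 row 1 — prev 8 → CONFLICT
12: bank 5 row 1 — prev 6 → CONFLICT
13: bank 1 row 7 — prev 6 → CONFLICT
14: bank 1 row 7 — prev 7 → HIT

COUNT = 5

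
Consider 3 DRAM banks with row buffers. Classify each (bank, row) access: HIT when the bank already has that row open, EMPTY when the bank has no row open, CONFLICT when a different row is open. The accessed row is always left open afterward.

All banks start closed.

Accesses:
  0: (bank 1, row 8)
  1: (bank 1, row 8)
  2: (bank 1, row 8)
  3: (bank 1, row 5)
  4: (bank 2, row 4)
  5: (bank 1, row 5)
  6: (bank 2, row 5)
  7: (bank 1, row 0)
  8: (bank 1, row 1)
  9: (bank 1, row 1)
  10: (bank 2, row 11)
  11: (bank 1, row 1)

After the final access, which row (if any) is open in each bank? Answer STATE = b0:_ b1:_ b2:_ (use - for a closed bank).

STATE = b0:- b1:1 b2:11

  [0] b1 r8: no row ⇒ E
  [1] b1 r8: had r8 ⇒ H
  [2] b1 r8: had r8 ⇒ H
  [3] b1 r5: had r8 ⇒ C
  [4] b2 r4: no row ⇒ E
  [5] b1 r5: had r5 ⇒ H
  [6] b2 r5: had r4 ⇒ C
  [7] b1 r0: had r5 ⇒ C
  [8] b1 r1: had r0 ⇒ C
  [9] b1 r1: had r1 ⇒ H
  [10] b2 r11: had r5 ⇒ C
  [11] b1 r1: had r1 ⇒ H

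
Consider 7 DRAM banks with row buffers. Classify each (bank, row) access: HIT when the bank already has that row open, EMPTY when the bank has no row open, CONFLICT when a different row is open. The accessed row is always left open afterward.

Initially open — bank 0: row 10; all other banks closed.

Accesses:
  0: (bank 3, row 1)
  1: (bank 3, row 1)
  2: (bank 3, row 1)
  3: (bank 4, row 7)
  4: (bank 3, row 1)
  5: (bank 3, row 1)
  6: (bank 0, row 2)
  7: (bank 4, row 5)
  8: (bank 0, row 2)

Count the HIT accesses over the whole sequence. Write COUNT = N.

0: bank 3 row 1 — prev None → EMPTY
1: bank 3 row 1 — prev 1 → HIT
2: bank 3 row 1 — prev 1 → HIT
3: bank 4 row 7 — prev None → EMPTY
4: bank 3 row 1 — prev 1 → HIT
5: bank 3 row 1 — prev 1 → HIT
6: bank 0 row 2 — prev 10 → CONFLICT
7: bank 4 row 5 — prev 7 → CONFLICT
8: bank 0 row 2 — prev 2 → HIT

COUNT = 5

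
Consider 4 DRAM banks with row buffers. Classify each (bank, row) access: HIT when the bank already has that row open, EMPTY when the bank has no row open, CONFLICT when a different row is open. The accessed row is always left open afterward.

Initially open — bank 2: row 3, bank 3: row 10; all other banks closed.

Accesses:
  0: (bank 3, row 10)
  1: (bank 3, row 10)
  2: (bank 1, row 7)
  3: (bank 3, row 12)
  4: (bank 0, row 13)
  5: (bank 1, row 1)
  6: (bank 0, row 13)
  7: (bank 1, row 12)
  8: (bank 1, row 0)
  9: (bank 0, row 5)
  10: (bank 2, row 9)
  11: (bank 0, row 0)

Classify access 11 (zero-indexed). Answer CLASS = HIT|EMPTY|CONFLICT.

  [0] b3 r10: had r10 ⇒ H
  [1] b3 r10: had r10 ⇒ H
  [2] b1 r7: no row ⇒ E
  [3] b3 r12: had r10 ⇒ C
  [4] b0 r13: no row ⇒ E
  [5] b1 r1: had r7 ⇒ C
  [6] b0 r13: had r13 ⇒ H
  [7] b1 r12: had r1 ⇒ C
  [8] b1 r0: had r12 ⇒ C
  [9] b0 r5: had r13 ⇒ C
  [10] b2 r9: had r3 ⇒ C
  [11] b0 r0: had r5 ⇒ C

CLASS = CONFLICT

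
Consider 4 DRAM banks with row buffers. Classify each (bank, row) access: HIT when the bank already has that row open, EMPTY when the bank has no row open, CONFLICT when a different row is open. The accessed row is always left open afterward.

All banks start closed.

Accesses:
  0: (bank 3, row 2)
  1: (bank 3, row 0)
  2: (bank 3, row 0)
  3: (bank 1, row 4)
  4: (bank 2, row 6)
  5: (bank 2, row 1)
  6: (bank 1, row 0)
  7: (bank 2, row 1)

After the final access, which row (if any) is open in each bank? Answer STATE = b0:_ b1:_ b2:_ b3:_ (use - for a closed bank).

#0 (3,2) E
#1 (3,0) C  (was 2)
#2 (3,0) H  (was 0)
#3 (1,4) E
#4 (2,6) E
#5 (2,1) C  (was 6)
#6 (1,0) C  (was 4)
#7 (2,1) H  (was 1)

STATE = b0:- b1:0 b2:1 b3:0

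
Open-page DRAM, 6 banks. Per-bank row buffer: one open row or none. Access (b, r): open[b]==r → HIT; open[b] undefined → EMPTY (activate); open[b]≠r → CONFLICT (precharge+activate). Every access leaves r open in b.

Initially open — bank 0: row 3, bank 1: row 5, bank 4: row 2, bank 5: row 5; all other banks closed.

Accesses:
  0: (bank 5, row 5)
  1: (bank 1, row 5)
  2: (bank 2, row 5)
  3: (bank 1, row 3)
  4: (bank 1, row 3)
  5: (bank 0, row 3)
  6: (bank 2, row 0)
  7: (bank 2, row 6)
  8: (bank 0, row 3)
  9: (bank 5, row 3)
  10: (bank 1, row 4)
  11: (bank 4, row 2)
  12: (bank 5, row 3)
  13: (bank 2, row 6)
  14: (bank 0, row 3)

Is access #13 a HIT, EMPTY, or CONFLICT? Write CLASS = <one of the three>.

CLASS = HIT

  [0] b5 r5: had r5 ⇒ H
  [1] b1 r5: had r5 ⇒ H
  [2] b2 r5: no row ⇒ E
  [3] b1 r3: had r5 ⇒ C
  [4] b1 r3: had r3 ⇒ H
  [5] b0 r3: had r3 ⇒ H
  [6] b2 r0: had r5 ⇒ C
  [7] b2 r6: had r0 ⇒ C
  [8] b0 r3: had r3 ⇒ H
  [9] b5 r3: had r5 ⇒ C
  [10] b1 r4: had r3 ⇒ C
  [11] b4 r2: had r2 ⇒ H
  [12] b5 r3: had r3 ⇒ H
  [13] b2 r6: had r6 ⇒ H
  [14] b0 r3: had r3 ⇒ H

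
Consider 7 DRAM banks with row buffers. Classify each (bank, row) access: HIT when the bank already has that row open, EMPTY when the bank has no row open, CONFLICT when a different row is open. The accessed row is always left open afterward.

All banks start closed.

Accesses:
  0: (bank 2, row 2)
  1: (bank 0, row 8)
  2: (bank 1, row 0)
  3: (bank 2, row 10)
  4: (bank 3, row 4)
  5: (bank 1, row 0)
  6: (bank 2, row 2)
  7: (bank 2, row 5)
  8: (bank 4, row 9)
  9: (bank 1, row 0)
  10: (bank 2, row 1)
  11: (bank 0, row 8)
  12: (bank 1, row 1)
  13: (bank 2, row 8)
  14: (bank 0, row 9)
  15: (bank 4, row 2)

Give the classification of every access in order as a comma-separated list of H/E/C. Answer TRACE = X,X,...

TRACE = E,E,E,C,E,H,C,C,E,H,C,H,C,C,C,C

  [0] b2 r2: no row ⇒ E
  [1] b0 r8: no row ⇒ E
  [2] b1 r0: no row ⇒ E
  [3] b2 r10: had r2 ⇒ C
  [4] b3 r4: no row ⇒ E
  [5] b1 r0: had r0 ⇒ H
  [6] b2 r2: had r10 ⇒ C
  [7] b2 r5: had r2 ⇒ C
  [8] b4 r9: no row ⇒ E
  [9] b1 r0: had r0 ⇒ H
  [10] b2 r1: had r5 ⇒ C
  [11] b0 r8: had r8 ⇒ H
  [12] b1 r1: had r0 ⇒ C
  [13] b2 r8: had r1 ⇒ C
  [14] b0 r9: had r8 ⇒ C
  [15] b4 r2: had r9 ⇒ C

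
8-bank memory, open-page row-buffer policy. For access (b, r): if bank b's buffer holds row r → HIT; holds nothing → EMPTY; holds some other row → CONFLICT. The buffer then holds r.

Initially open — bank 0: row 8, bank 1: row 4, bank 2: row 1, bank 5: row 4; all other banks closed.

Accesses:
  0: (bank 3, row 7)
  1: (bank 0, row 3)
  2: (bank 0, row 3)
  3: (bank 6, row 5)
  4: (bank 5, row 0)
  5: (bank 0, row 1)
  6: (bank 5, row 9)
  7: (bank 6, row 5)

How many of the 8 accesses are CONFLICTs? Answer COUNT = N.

#0 (3,7) E
#1 (0,3) C  (was 8)
#2 (0,3) H  (was 3)
#3 (6,5) E
#4 (5,0) C  (was 4)
#5 (0,1) C  (was 3)
#6 (5,9) C  (was 0)
#7 (6,5) H  (was 5)

COUNT = 4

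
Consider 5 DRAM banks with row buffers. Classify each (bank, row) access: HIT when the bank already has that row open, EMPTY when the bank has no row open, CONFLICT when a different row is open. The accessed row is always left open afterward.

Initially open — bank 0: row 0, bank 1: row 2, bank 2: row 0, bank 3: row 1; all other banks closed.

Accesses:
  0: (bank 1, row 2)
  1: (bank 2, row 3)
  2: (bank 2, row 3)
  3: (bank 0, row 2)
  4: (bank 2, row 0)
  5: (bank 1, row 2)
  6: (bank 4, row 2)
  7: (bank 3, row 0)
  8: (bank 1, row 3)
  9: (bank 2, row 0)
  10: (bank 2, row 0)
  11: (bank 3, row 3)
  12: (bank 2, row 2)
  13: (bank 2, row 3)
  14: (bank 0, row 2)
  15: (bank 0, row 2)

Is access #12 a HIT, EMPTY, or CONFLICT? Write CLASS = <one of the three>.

0: bank 1 row 2 — prev 2 → HIT
1: bank 2 row 3 — prev 0 → CONFLICT
2: bank 2 row 3 — prev 3 → HIT
3: bank 0 row 2 — prev 0 → CONFLICT
4: bank 2 row 0 — prev 3 → CONFLICT
5: bank 1 row 2 — prev 2 → HIT
6: bank 4 row 2 — prev None → EMPTY
7: bank 3 row 0 — prev 1 → CONFLICT
8: bank 1 row 3 — prev 2 → CONFLICT
9: bank 2 row 0 — prev 0 → HIT
10: bank 2 row 0 — prev 0 → HIT
11: bank 3 row 3 — prev 0 → CONFLICT
12: bank 2 row 2 — prev 0 → CONFLICT
13: bank 2 row 3 — prev 2 → CONFLICT
14: bank 0 row 2 — prev 2 → HIT
15: bank 0 row 2 — prev 2 → HIT

CLASS = CONFLICT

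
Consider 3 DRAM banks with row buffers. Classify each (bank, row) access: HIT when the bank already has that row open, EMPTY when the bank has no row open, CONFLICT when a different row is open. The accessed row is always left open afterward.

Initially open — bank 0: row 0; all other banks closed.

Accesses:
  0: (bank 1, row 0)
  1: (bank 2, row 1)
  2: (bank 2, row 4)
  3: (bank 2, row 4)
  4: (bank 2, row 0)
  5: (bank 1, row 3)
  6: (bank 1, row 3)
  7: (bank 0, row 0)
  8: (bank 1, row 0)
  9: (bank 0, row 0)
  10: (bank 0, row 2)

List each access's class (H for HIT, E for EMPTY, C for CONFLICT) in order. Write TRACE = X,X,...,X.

step 0: bank1 None->0 [EMPTY]
step 1: bank2 None->1 [EMPTY]
step 2: bank2 1->4 [CONFLICT]
step 3: bank2 4->4 [HIT]
step 4: bank2 4->0 [CONFLICT]
step 5: bank1 0->3 [CONFLICT]
step 6: bank1 3->3 [HIT]
step 7: bank0 0->0 [HIT]
step 8: bank1 3->0 [CONFLICT]
step 9: bank0 0->0 [HIT]
step 10: bank0 0->2 [CONFLICT]

TRACE = E,E,C,H,C,C,H,H,C,H,C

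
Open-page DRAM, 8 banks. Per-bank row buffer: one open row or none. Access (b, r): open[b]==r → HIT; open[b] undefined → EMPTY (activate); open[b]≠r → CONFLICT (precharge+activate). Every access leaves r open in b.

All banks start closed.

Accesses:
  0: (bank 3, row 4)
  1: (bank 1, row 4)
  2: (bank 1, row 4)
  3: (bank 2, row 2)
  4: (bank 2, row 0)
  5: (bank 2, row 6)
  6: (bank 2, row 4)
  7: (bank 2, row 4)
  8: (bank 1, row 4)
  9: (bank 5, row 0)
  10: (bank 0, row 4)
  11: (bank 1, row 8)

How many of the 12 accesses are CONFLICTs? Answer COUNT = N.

COUNT = 4

step 0: bank3 None->4 [EMPTY]
step 1: bank1 None->4 [EMPTY]
step 2: bank1 4->4 [HIT]
step 3: bank2 None->2 [EMPTY]
step 4: bank2 2->0 [CONFLICT]
step 5: bank2 0->6 [CONFLICT]
step 6: bank2 6->4 [CONFLICT]
step 7: bank2 4->4 [HIT]
step 8: bank1 4->4 [HIT]
step 9: bank5 None->0 [EMPTY]
step 10: bank0 None->4 [EMPTY]
step 11: bank1 4->8 [CONFLICT]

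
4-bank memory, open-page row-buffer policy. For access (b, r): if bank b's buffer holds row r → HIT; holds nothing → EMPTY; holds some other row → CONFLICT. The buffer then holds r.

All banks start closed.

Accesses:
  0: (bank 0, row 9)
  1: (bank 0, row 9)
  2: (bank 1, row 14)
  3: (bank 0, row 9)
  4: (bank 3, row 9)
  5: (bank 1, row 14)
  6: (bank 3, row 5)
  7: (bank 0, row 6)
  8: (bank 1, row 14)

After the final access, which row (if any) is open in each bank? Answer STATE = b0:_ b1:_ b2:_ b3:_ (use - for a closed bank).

step 0: bank0 None->9 [EMPTY]
step 1: bank0 9->9 [HIT]
step 2: bank1 None->14 [EMPTY]
step 3: bank0 9->9 [HIT]
step 4: bank3 None->9 [EMPTY]
step 5: bank1 14->14 [HIT]
step 6: bank3 9->5 [CONFLICT]
step 7: bank0 9->6 [CONFLICT]
step 8: bank1 14->14 [HIT]

STATE = b0:6 b1:14 b2:- b3:5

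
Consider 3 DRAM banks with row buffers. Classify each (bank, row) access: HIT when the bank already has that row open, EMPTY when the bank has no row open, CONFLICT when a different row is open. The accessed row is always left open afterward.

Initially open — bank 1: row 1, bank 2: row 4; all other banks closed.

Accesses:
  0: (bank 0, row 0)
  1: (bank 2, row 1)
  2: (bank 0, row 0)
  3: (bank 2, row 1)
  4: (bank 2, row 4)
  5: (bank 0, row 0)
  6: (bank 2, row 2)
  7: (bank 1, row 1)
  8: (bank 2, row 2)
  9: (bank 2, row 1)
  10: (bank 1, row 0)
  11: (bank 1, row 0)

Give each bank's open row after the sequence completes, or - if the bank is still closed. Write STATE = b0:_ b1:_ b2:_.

step 0: bank0 None->0 [EMPTY]
step 1: bank2 4->1 [CONFLICT]
step 2: bank0 0->0 [HIT]
step 3: bank2 1->1 [HIT]
step 4: bank2 1->4 [CONFLICT]
step 5: bank0 0->0 [HIT]
step 6: bank2 4->2 [CONFLICT]
step 7: bank1 1->1 [HIT]
step 8: bank2 2->2 [HIT]
step 9: bank2 2->1 [CONFLICT]
step 10: bank1 1->0 [CONFLICT]
step 11: bank1 0->0 [HIT]

STATE = b0:0 b1:0 b2:1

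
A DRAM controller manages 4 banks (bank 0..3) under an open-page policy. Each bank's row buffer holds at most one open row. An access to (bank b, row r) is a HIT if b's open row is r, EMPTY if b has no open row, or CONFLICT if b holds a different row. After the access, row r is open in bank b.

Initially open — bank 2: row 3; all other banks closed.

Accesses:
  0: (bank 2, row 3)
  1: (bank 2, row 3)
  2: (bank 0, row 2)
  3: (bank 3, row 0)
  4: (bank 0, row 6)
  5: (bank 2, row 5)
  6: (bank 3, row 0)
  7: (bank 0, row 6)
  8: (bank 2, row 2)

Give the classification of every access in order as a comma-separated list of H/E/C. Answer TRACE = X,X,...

#0 (2,3) H  (was 3)
#1 (2,3) H  (was 3)
#2 (0,2) E
#3 (3,0) E
#4 (0,6) C  (was 2)
#5 (2,5) C  (was 3)
#6 (3,0) H  (was 0)
#7 (0,6) H  (was 6)
#8 (2,2) C  (was 5)

TRACE = H,H,E,E,C,C,H,H,C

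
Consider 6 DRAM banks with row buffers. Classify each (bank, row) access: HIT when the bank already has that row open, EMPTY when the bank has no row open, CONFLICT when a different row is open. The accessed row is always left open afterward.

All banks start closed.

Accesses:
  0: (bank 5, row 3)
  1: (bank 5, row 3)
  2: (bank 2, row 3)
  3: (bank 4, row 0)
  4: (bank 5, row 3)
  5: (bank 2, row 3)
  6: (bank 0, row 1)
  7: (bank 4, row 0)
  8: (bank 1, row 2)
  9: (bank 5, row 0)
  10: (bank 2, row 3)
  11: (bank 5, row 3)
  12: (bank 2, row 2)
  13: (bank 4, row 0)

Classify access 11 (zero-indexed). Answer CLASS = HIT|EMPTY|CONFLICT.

CLASS = CONFLICT

step 0: bank5 None->3 [EMPTY]
step 1: bank5 3->3 [HIT]
step 2: bank2 None->3 [EMPTY]
step 3: bank4 None->0 [EMPTY]
step 4: bank5 3->3 [HIT]
step 5: bank2 3->3 [HIT]
step 6: bank0 None->1 [EMPTY]
step 7: bank4 0->0 [HIT]
step 8: bank1 None->2 [EMPTY]
step 9: bank5 3->0 [CONFLICT]
step 10: bank2 3->3 [HIT]
step 11: bank5 0->3 [CONFLICT]
step 12: bank2 3->2 [CONFLICT]
step 13: bank4 0->0 [HIT]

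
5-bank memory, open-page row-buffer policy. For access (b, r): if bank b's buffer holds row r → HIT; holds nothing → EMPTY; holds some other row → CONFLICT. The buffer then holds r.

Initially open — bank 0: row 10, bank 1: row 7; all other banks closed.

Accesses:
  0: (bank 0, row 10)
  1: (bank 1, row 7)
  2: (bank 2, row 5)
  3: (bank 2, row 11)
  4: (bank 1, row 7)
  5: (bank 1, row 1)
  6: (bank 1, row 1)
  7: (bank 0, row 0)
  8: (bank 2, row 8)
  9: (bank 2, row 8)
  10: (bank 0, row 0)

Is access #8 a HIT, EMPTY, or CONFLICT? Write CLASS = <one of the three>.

  [0] b0 r10: had r10 ⇒ H
  [1] b1 r7: had r7 ⇒ H
  [2] b2 r5: no row ⇒ E
  [3] b2 r11: had r5 ⇒ C
  [4] b1 r7: had r7 ⇒ H
  [5] b1 r1: had r7 ⇒ C
  [6] b1 r1: had r1 ⇒ H
  [7] b0 r0: had r10 ⇒ C
  [8] b2 r8: had r11 ⇒ C
  [9] b2 r8: had r8 ⇒ H
  [10] b0 r0: had r0 ⇒ H

CLASS = CONFLICT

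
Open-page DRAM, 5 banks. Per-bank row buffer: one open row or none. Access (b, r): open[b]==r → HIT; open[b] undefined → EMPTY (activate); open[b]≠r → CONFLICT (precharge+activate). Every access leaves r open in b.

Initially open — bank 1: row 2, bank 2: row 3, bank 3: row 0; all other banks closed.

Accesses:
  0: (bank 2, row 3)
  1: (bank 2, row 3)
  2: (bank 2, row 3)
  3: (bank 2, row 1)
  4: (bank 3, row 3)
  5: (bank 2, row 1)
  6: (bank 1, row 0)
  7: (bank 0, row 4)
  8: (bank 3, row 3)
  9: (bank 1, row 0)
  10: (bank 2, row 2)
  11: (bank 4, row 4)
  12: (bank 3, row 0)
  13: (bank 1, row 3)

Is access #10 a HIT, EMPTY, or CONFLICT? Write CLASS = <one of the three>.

  [0] b2 r3: had r3 ⇒ H
  [1] b2 r3: had r3 ⇒ H
  [2] b2 r3: had r3 ⇒ H
  [3] b2 r1: had r3 ⇒ C
  [4] b3 r3: had r0 ⇒ C
  [5] b2 r1: had r1 ⇒ H
  [6] b1 r0: had r2 ⇒ C
  [7] b0 r4: no row ⇒ E
  [8] b3 r3: had r3 ⇒ H
  [9] b1 r0: had r0 ⇒ H
  [10] b2 r2: had r1 ⇒ C
  [11] b4 r4: no row ⇒ E
  [12] b3 r0: had r3 ⇒ C
  [13] b1 r3: had r0 ⇒ C

CLASS = CONFLICT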